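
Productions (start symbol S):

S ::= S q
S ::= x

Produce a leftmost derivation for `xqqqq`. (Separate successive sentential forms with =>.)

S => Sq => Sqq => Sqqq => Sqqqq => xqqqq

S => Sq   [S ::= S q]
Sq => Sqq   [S ::= S q]
Sqq => Sqqq   [S ::= S q]
Sqqq => Sqqqq   [S ::= S q]
Sqqqq => xqqqq   [S ::= x]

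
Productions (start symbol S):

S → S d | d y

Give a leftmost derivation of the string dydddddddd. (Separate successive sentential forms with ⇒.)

S ⇒ Sd ⇒ Sdd ⇒ Sddd ⇒ Sdddd ⇒ Sddddd ⇒ Sdddddd ⇒ Sddddddd ⇒ Sdddddddd ⇒ dydddddddd

S ⇒ Sd   [S → S d]
Sd ⇒ Sdd   [S → S d]
Sdd ⇒ Sddd   [S → S d]
Sddd ⇒ Sdddd   [S → S d]
Sdddd ⇒ Sddddd   [S → S d]
Sddddd ⇒ Sdddddd   [S → S d]
Sdddddd ⇒ Sddddddd   [S → S d]
Sddddddd ⇒ Sdddddddd   [S → S d]
Sdddddddd ⇒ dydddddddd   [S → d y]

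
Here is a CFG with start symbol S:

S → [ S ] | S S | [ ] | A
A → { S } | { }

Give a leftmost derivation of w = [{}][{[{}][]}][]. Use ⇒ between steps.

S ⇒ SS ⇒ [S]S ⇒ [A]S ⇒ [{}]S ⇒ [{}]SS ⇒ [{}][S]S ⇒ [{}][A]S ⇒ [{}][{S}]S ⇒ [{}][{SS}]S ⇒ [{}][{[S]S}]S ⇒ [{}][{[A]S}]S ⇒ [{}][{[{}]S}]S ⇒ [{}][{[{}][]}]S ⇒ [{}][{[{}][]}][]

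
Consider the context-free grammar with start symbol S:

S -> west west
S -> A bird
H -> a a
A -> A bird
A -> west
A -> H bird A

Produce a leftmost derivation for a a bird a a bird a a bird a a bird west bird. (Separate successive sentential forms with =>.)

S => A bird => H bird A bird => a a bird A bird => a a bird H bird A bird => a a bird a a bird A bird => a a bird a a bird H bird A bird => a a bird a a bird a a bird A bird => a a bird a a bird a a bird H bird A bird => a a bird a a bird a a bird a a bird A bird => a a bird a a bird a a bird a a bird west bird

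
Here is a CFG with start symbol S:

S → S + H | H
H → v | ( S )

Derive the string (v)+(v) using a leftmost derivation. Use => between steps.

S=>S+H=>H+H=>(S)+H=>(H)+H=>(v)+H=>(v)+(S)=>(v)+(H)=>(v)+(v)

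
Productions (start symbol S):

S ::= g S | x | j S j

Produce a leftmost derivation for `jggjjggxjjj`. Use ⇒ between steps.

S ⇒ jSj   [S ::= j S j]
jSj ⇒ jgSj   [S ::= g S]
jgSj ⇒ jggSj   [S ::= g S]
jggSj ⇒ jggjSjj   [S ::= j S j]
jggjSjj ⇒ jggjjSjjj   [S ::= j S j]
jggjjSjjj ⇒ jggjjgSjjj   [S ::= g S]
jggjjgSjjj ⇒ jggjjggSjjj   [S ::= g S]
jggjjggSjjj ⇒ jggjjggxjjj   [S ::= x]

S⇒jSj⇒jgSj⇒jggSj⇒jggjSjj⇒jggjjSjjj⇒jggjjgSjjj⇒jggjjggSjjj⇒jggjjggxjjj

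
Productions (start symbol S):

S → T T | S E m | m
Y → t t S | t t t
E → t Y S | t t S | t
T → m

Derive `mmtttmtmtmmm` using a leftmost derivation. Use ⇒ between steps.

S ⇒ SEm   [S → S E m]
SEm ⇒ TTEm   [S → T T]
TTEm ⇒ mTEm   [T → m]
mTEm ⇒ mmEm   [T → m]
mmEm ⇒ mmtYSm   [E → t Y S]
mmtYSm ⇒ mmtttSSm   [Y → t t S]
mmtttSSm ⇒ mmtttSEmSm   [S → S E m]
mmtttSEmSm ⇒ mmtttSEmEmSm   [S → S E m]
mmtttSEmEmSm ⇒ mmtttmEmEmSm   [S → m]
mmtttmEmEmSm ⇒ mmtttmtmEmSm   [E → t]
mmtttmtmEmSm ⇒ mmtttmtmtmSm   [E → t]
mmtttmtmtmSm ⇒ mmtttmtmtmmm   [S → m]

S ⇒ SEm ⇒ TTEm ⇒ mTEm ⇒ mmEm ⇒ mmtYSm ⇒ mmtttSSm ⇒ mmtttSEmSm ⇒ mmtttSEmEmSm ⇒ mmtttmEmEmSm ⇒ mmtttmtmEmSm ⇒ mmtttmtmtmSm ⇒ mmtttmtmtmmm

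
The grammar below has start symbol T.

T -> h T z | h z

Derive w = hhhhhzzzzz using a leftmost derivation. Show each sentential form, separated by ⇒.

T⇒hTz⇒hhTzz⇒hhhTzzz⇒hhhhTzzzz⇒hhhhhzzzzz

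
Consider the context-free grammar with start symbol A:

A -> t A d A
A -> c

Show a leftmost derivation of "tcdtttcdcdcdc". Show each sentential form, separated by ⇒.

A⇒tAdA⇒tcdA⇒tcdtAdA⇒tcdttAdAdA⇒tcdtttAdAdAdA⇒tcdtttcdAdAdA⇒tcdtttcdcdAdA⇒tcdtttcdcdcdA⇒tcdtttcdcdcdc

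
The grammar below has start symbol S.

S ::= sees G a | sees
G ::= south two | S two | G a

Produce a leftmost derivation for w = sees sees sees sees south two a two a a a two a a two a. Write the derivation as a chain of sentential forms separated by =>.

S => sees G a => sees S two a => sees sees G a two a => sees sees G a a two a => sees sees S two a a two a => sees sees sees G a two a a two a => sees sees sees G a a two a a two a => sees sees sees G a a a two a a two a => sees sees sees S two a a a two a a two a => sees sees sees sees G a two a a a two a a two a => sees sees sees sees south two a two a a a two a a two a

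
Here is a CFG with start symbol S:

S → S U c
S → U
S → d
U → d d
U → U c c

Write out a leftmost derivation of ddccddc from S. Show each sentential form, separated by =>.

S => SUc   [S → S U c]
SUc => UUc   [S → U]
UUc => UccUc   [U → U c c]
UccUc => ddccUc   [U → d d]
ddccUc => ddccddc   [U → d d]

S => SUc => UUc => UccUc => ddccUc => ddccddc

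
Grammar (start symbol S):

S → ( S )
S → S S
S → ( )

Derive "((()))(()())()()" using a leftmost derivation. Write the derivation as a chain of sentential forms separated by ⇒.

S ⇒ SS ⇒ SSS ⇒ SSSS ⇒ (S)SSS ⇒ ((S))SSS ⇒ ((()))SSS ⇒ ((()))(S)SS ⇒ ((()))(SS)SS ⇒ ((()))(()S)SS ⇒ ((()))(()())SS ⇒ ((()))(()())()S ⇒ ((()))(()())()()

S ⇒ SS   [S → S S]
SS ⇒ SSS   [S → S S]
SSS ⇒ SSSS   [S → S S]
SSSS ⇒ (S)SSS   [S → ( S )]
(S)SSS ⇒ ((S))SSS   [S → ( S )]
((S))SSS ⇒ ((()))SSS   [S → ( )]
((()))SSS ⇒ ((()))(S)SS   [S → ( S )]
((()))(S)SS ⇒ ((()))(SS)SS   [S → S S]
((()))(SS)SS ⇒ ((()))(()S)SS   [S → ( )]
((()))(()S)SS ⇒ ((()))(()())SS   [S → ( )]
((()))(()())SS ⇒ ((()))(()())()S   [S → ( )]
((()))(()())()S ⇒ ((()))(()())()()   [S → ( )]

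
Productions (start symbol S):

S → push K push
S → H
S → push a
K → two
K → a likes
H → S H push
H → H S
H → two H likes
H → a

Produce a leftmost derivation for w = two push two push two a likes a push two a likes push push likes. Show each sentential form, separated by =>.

S => H   [S → H]
H => two H likes   [H → two H likes]
two H likes => two S H push likes   [H → S H push]
two S H push likes => two push K push H push likes   [S → push K push]
two push K push H push likes => two push two push H push likes   [K → two]
two push two push H push likes => two push two push S H push push likes   [H → S H push]
two push two push S H push push likes => two push two push H H push push likes   [S → H]
two push two push H H push push likes => two push two push S H push H push push likes   [H → S H push]
two push two push S H push H push push likes => two push two push H H push H push push likes   [S → H]
two push two push H H push H push push likes => two push two push two H likes H push H push push likes   [H → two H likes]
two push two push two H likes H push H push push likes => two push two push two a likes H push H push push likes   [H → a]
two push two push two a likes H push H push push likes => two push two push two a likes a push H push push likes   [H → a]
two push two push two a likes a push H push push likes => two push two push two a likes a push two H likes push push likes   [H → two H likes]
two push two push two a likes a push two H likes push push likes => two push two push two a likes a push two a likes push push likes   [H → a]

S => H => two H likes => two S H push likes => two push K push H push likes => two push two push H push likes => two push two push S H push push likes => two push two push H H push push likes => two push two push S H push H push push likes => two push two push H H push H push push likes => two push two push two H likes H push H push push likes => two push two push two a likes H push H push push likes => two push two push two a likes a push H push push likes => two push two push two a likes a push two H likes push push likes => two push two push two a likes a push two a likes push push likes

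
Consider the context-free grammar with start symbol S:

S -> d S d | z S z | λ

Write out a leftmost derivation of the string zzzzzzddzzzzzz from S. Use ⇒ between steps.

S ⇒ zSz   [S -> z S z]
zSz ⇒ zzSzz   [S -> z S z]
zzSzz ⇒ zzzSzzz   [S -> z S z]
zzzSzzz ⇒ zzzzSzzzz   [S -> z S z]
zzzzSzzzz ⇒ zzzzzSzzzzz   [S -> z S z]
zzzzzSzzzzz ⇒ zzzzzzSzzzzzz   [S -> z S z]
zzzzzzSzzzzzz ⇒ zzzzzzdSdzzzzzz   [S -> d S d]
zzzzzzdSdzzzzzz ⇒ zzzzzzddzzzzzz   [S -> λ]

S ⇒ zSz ⇒ zzSzz ⇒ zzzSzzz ⇒ zzzzSzzzz ⇒ zzzzzSzzzzz ⇒ zzzzzzSzzzzzz ⇒ zzzzzzdSdzzzzzz ⇒ zzzzzzddzzzzzz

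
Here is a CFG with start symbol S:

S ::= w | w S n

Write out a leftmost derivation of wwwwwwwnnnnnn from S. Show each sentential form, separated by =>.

S => wSn   [S ::= w S n]
wSn => wwSnn   [S ::= w S n]
wwSnn => wwwSnnn   [S ::= w S n]
wwwSnnn => wwwwSnnnn   [S ::= w S n]
wwwwSnnnn => wwwwwSnnnnn   [S ::= w S n]
wwwwwSnnnnn => wwwwwwSnnnnnn   [S ::= w S n]
wwwwwwSnnnnnn => wwwwwwwnnnnnn   [S ::= w]

S => wSn => wwSnn => wwwSnnn => wwwwSnnnn => wwwwwSnnnnn => wwwwwwSnnnnnn => wwwwwwwnnnnnn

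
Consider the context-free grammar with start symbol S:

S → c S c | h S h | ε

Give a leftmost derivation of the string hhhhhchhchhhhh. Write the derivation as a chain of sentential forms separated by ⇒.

S⇒hSh⇒hhShh⇒hhhShhh⇒hhhhShhhh⇒hhhhhShhhhh⇒hhhhhcSchhhhh⇒hhhhhchShchhhhh⇒hhhhhchhchhhhh

S ⇒ hSh   [S → h S h]
hSh ⇒ hhShh   [S → h S h]
hhShh ⇒ hhhShhh   [S → h S h]
hhhShhh ⇒ hhhhShhhh   [S → h S h]
hhhhShhhh ⇒ hhhhhShhhhh   [S → h S h]
hhhhhShhhhh ⇒ hhhhhcSchhhhh   [S → c S c]
hhhhhcSchhhhh ⇒ hhhhhchShchhhhh   [S → h S h]
hhhhhchShchhhhh ⇒ hhhhhchhchhhhh   [S → ε]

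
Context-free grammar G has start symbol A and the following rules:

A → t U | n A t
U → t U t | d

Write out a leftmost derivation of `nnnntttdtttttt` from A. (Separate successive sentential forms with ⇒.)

A⇒nAt⇒nnAtt⇒nnnAttt⇒nnnnAtttt⇒nnnntUtttt⇒nnnnttUttttt⇒nnnntttUtttttt⇒nnnntttdtttttt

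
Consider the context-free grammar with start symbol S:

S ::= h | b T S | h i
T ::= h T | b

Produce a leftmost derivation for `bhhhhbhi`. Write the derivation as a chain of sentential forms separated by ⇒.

S ⇒ bTS   [S ::= b T S]
bTS ⇒ bhTS   [T ::= h T]
bhTS ⇒ bhhTS   [T ::= h T]
bhhTS ⇒ bhhhTS   [T ::= h T]
bhhhTS ⇒ bhhhhTS   [T ::= h T]
bhhhhTS ⇒ bhhhhbS   [T ::= b]
bhhhhbS ⇒ bhhhhbhi   [S ::= h i]

S ⇒ bTS ⇒ bhTS ⇒ bhhTS ⇒ bhhhTS ⇒ bhhhhTS ⇒ bhhhhbS ⇒ bhhhhbhi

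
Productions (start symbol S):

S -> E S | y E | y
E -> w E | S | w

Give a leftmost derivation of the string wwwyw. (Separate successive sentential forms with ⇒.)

S ⇒ ES ⇒ wES ⇒ wwES ⇒ wwwS ⇒ wwwyE ⇒ wwwyw

S ⇒ ES   [S -> E S]
ES ⇒ wES   [E -> w E]
wES ⇒ wwES   [E -> w E]
wwES ⇒ wwwS   [E -> w]
wwwS ⇒ wwwyE   [S -> y E]
wwwyE ⇒ wwwyw   [E -> w]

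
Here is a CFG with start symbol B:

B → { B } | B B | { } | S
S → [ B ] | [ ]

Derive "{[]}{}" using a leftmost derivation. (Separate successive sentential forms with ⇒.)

B ⇒ BB   [B → B B]
BB ⇒ {B}B   [B → { B }]
{B}B ⇒ {S}B   [B → S]
{S}B ⇒ {[]}B   [S → [ ]]
{[]}B ⇒ {[]}{}   [B → { }]

B ⇒ BB ⇒ {B}B ⇒ {S}B ⇒ {[]}B ⇒ {[]}{}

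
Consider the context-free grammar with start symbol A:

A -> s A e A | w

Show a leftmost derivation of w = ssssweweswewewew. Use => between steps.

A => sAeA => ssAeAeA => sssAeAeAeA => ssssAeAeAeAeA => ssssweAeAeAeA => ssssweweAeAeA => sssswewesAeAeAeA => sssswewesweAeAeA => sssswewesweweAeA => sssswewesweweweA => ssssweweswewewew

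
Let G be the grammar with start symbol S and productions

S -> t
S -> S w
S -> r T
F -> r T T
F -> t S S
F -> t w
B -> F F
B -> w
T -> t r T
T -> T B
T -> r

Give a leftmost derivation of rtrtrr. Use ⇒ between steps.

S⇒rT⇒rtrT⇒rtrtrT⇒rtrtrr

S ⇒ rT   [S -> r T]
rT ⇒ rtrT   [T -> t r T]
rtrT ⇒ rtrtrT   [T -> t r T]
rtrtrT ⇒ rtrtrr   [T -> r]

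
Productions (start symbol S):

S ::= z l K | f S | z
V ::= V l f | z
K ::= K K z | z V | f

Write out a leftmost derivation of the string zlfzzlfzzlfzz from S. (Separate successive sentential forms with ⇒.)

S ⇒ zlK   [S ::= z l K]
zlK ⇒ zlKKz   [K ::= K K z]
zlKKz ⇒ zlfKz   [K ::= f]
zlfKz ⇒ zlfKKzz   [K ::= K K z]
zlfKKzz ⇒ zlfzVKzz   [K ::= z V]
zlfzVKzz ⇒ zlfzVlfKzz   [V ::= V l f]
zlfzVlfKzz ⇒ zlfzzlfKzz   [V ::= z]
zlfzzlfKzz ⇒ zlfzzlfzVzz   [K ::= z V]
zlfzzlfzVzz ⇒ zlfzzlfzVlfzz   [V ::= V l f]
zlfzzlfzVlfzz ⇒ zlfzzlfzzlfzz   [V ::= z]

S⇒zlK⇒zlKKz⇒zlfKz⇒zlfKKzz⇒zlfzVKzz⇒zlfzVlfKzz⇒zlfzzlfKzz⇒zlfzzlfzVzz⇒zlfzzlfzVlfzz⇒zlfzzlfzzlfzz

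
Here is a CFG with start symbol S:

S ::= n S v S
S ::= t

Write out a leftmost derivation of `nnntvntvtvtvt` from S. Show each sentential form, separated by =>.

S => nSvS => nnSvSvS => nnnSvSvSvS => nnntvSvSvS => nnntvnSvSvSvS => nnntvntvSvSvS => nnntvntvtvSvS => nnntvntvtvtvS => nnntvntvtvtvt

S => nSvS   [S ::= n S v S]
nSvS => nnSvSvS   [S ::= n S v S]
nnSvSvS => nnnSvSvSvS   [S ::= n S v S]
nnnSvSvSvS => nnntvSvSvS   [S ::= t]
nnntvSvSvS => nnntvnSvSvSvS   [S ::= n S v S]
nnntvnSvSvSvS => nnntvntvSvSvS   [S ::= t]
nnntvntvSvSvS => nnntvntvtvSvS   [S ::= t]
nnntvntvtvSvS => nnntvntvtvtvS   [S ::= t]
nnntvntvtvtvS => nnntvntvtvtvt   [S ::= t]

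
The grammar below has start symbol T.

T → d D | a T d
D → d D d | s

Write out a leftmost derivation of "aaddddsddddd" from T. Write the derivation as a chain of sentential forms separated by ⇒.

T ⇒ aTd ⇒ aaTdd ⇒ aadDdd ⇒ aaddDddd ⇒ aadddDdddd ⇒ aaddddDddddd ⇒ aaddddsddddd

T ⇒ aTd   [T → a T d]
aTd ⇒ aaTdd   [T → a T d]
aaTdd ⇒ aadDdd   [T → d D]
aadDdd ⇒ aaddDddd   [D → d D d]
aaddDddd ⇒ aadddDdddd   [D → d D d]
aadddDdddd ⇒ aaddddDddddd   [D → d D d]
aaddddDddddd ⇒ aaddddsddddd   [D → s]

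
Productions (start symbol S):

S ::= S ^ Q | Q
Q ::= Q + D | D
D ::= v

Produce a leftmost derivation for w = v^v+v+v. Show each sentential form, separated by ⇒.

S ⇒ S^Q ⇒ Q^Q ⇒ D^Q ⇒ v^Q ⇒ v^Q+D ⇒ v^Q+D+D ⇒ v^D+D+D ⇒ v^v+D+D ⇒ v^v+v+D ⇒ v^v+v+v

S ⇒ S^Q   [S ::= S ^ Q]
S^Q ⇒ Q^Q   [S ::= Q]
Q^Q ⇒ D^Q   [Q ::= D]
D^Q ⇒ v^Q   [D ::= v]
v^Q ⇒ v^Q+D   [Q ::= Q + D]
v^Q+D ⇒ v^Q+D+D   [Q ::= Q + D]
v^Q+D+D ⇒ v^D+D+D   [Q ::= D]
v^D+D+D ⇒ v^v+D+D   [D ::= v]
v^v+D+D ⇒ v^v+v+D   [D ::= v]
v^v+v+D ⇒ v^v+v+v   [D ::= v]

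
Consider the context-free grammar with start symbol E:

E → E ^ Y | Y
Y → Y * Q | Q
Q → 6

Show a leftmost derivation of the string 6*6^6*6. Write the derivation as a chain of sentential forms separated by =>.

E=>E^Y=>Y^Y=>Y*Q^Y=>Q*Q^Y=>6*Q^Y=>6*6^Y=>6*6^Y*Q=>6*6^Q*Q=>6*6^6*Q=>6*6^6*6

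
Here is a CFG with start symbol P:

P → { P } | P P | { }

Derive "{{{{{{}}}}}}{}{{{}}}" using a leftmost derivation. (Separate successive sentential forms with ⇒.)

P⇒PP⇒PPP⇒{P}PP⇒{{P}}PP⇒{{{P}}}PP⇒{{{{P}}}}PP⇒{{{{{P}}}}}PP⇒{{{{{{}}}}}}PP⇒{{{{{{}}}}}}{}P⇒{{{{{{}}}}}}{}{P}⇒{{{{{{}}}}}}{}{{P}}⇒{{{{{{}}}}}}{}{{{}}}

P ⇒ PP   [P → P P]
PP ⇒ PPP   [P → P P]
PPP ⇒ {P}PP   [P → { P }]
{P}PP ⇒ {{P}}PP   [P → { P }]
{{P}}PP ⇒ {{{P}}}PP   [P → { P }]
{{{P}}}PP ⇒ {{{{P}}}}PP   [P → { P }]
{{{{P}}}}PP ⇒ {{{{{P}}}}}PP   [P → { P }]
{{{{{P}}}}}PP ⇒ {{{{{{}}}}}}PP   [P → { }]
{{{{{{}}}}}}PP ⇒ {{{{{{}}}}}}{}P   [P → { }]
{{{{{{}}}}}}{}P ⇒ {{{{{{}}}}}}{}{P}   [P → { P }]
{{{{{{}}}}}}{}{P} ⇒ {{{{{{}}}}}}{}{{P}}   [P → { P }]
{{{{{{}}}}}}{}{{P}} ⇒ {{{{{{}}}}}}{}{{{}}}   [P → { }]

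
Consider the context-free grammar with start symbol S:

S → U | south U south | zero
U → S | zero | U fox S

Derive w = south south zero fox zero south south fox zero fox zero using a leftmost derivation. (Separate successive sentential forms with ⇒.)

S ⇒ U ⇒ U fox S ⇒ U fox S fox S ⇒ S fox S fox S ⇒ south U south fox S fox S ⇒ south S south fox S fox S ⇒ south south U south south fox S fox S ⇒ south south U fox S south south fox S fox S ⇒ south south zero fox S south south fox S fox S ⇒ south south zero fox zero south south fox S fox S ⇒ south south zero fox zero south south fox zero fox S ⇒ south south zero fox zero south south fox zero fox zero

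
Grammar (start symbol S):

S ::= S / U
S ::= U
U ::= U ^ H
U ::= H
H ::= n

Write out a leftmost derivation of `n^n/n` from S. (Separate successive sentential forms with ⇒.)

S ⇒ S/U ⇒ U/U ⇒ U^H/U ⇒ H^H/U ⇒ n^H/U ⇒ n^n/U ⇒ n^n/H ⇒ n^n/n

S ⇒ S/U   [S ::= S / U]
S/U ⇒ U/U   [S ::= U]
U/U ⇒ U^H/U   [U ::= U ^ H]
U^H/U ⇒ H^H/U   [U ::= H]
H^H/U ⇒ n^H/U   [H ::= n]
n^H/U ⇒ n^n/U   [H ::= n]
n^n/U ⇒ n^n/H   [U ::= H]
n^n/H ⇒ n^n/n   [H ::= n]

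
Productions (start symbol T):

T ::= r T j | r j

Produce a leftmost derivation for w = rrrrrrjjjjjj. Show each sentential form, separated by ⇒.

T⇒rTj⇒rrTjj⇒rrrTjjj⇒rrrrTjjjj⇒rrrrrTjjjjj⇒rrrrrrjjjjjj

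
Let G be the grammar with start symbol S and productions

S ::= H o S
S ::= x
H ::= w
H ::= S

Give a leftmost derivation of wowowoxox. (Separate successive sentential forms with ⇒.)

S ⇒ HoS ⇒ woS ⇒ woHoS ⇒ wowoS ⇒ wowoHoS ⇒ wowoSoS ⇒ wowoHoSoS ⇒ wowowoSoS ⇒ wowowoxoS ⇒ wowowoxox

S ⇒ HoS   [S ::= H o S]
HoS ⇒ woS   [H ::= w]
woS ⇒ woHoS   [S ::= H o S]
woHoS ⇒ wowoS   [H ::= w]
wowoS ⇒ wowoHoS   [S ::= H o S]
wowoHoS ⇒ wowoSoS   [H ::= S]
wowoSoS ⇒ wowoHoSoS   [S ::= H o S]
wowoHoSoS ⇒ wowowoSoS   [H ::= w]
wowowoSoS ⇒ wowowoxoS   [S ::= x]
wowowoxoS ⇒ wowowoxox   [S ::= x]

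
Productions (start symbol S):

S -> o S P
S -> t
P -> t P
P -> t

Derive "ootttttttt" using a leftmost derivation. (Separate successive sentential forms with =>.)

S => oSP => ooSPP => ootPP => oottP => ootttP => oottttP => ootttttP => oottttttP => ootttttttP => ootttttttt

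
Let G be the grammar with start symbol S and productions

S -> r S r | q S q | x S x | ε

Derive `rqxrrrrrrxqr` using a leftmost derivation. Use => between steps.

S => rSr => rqSqr => rqxSxqr => rqxrSrxqr => rqxrrSrrxqr => rqxrrrSrrrxqr => rqxrrrrrrxqr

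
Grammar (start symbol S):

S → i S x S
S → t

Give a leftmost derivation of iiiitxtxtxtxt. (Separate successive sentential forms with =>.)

S => iSxS => iiSxSxS => iiiSxSxSxS => iiiiSxSxSxSxS => iiiitxSxSxSxS => iiiitxtxSxSxS => iiiitxtxtxSxS => iiiitxtxtxtxS => iiiitxtxtxtxt

S => iSxS   [S → i S x S]
iSxS => iiSxSxS   [S → i S x S]
iiSxSxS => iiiSxSxSxS   [S → i S x S]
iiiSxSxSxS => iiiiSxSxSxSxS   [S → i S x S]
iiiiSxSxSxSxS => iiiitxSxSxSxS   [S → t]
iiiitxSxSxSxS => iiiitxtxSxSxS   [S → t]
iiiitxtxSxSxS => iiiitxtxtxSxS   [S → t]
iiiitxtxtxSxS => iiiitxtxtxtxS   [S → t]
iiiitxtxtxtxS => iiiitxtxtxtxt   [S → t]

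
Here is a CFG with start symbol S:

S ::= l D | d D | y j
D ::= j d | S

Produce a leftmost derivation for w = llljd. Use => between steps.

S => lD => lS => llD => llS => lllD => llljd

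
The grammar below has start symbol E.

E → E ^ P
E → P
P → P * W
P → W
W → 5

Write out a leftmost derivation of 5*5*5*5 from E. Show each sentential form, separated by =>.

E => P   [E → P]
P => P*W   [P → P * W]
P*W => P*W*W   [P → P * W]
P*W*W => P*W*W*W   [P → P * W]
P*W*W*W => W*W*W*W   [P → W]
W*W*W*W => 5*W*W*W   [W → 5]
5*W*W*W => 5*5*W*W   [W → 5]
5*5*W*W => 5*5*5*W   [W → 5]
5*5*5*W => 5*5*5*5   [W → 5]

E => P => P*W => P*W*W => P*W*W*W => W*W*W*W => 5*W*W*W => 5*5*W*W => 5*5*5*W => 5*5*5*5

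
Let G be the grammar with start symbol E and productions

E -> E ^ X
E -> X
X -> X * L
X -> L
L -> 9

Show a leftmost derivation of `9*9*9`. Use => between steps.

E => X => X*L => X*L*L => L*L*L => 9*L*L => 9*9*L => 9*9*9

E => X   [E -> X]
X => X*L   [X -> X * L]
X*L => X*L*L   [X -> X * L]
X*L*L => L*L*L   [X -> L]
L*L*L => 9*L*L   [L -> 9]
9*L*L => 9*9*L   [L -> 9]
9*9*L => 9*9*9   [L -> 9]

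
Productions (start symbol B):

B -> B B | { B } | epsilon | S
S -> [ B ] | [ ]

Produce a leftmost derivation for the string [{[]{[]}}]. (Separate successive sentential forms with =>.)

B=>S=>[B]=>[{B}]=>[{BB}]=>[{BBB}]=>[{SBB}]=>[{[B]BB}]=>[{[]BB}]=>[{[]{B}B}]=>[{[]{S}B}]=>[{[]{[]}B}]=>[{[]{[]}}]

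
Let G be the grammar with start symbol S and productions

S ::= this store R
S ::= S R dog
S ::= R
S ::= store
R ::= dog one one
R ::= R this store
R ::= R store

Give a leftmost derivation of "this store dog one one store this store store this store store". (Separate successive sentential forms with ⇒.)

S ⇒ this store R   [S ::= this store R]
this store R ⇒ this store R store   [R ::= R store]
this store R store ⇒ this store R this store store   [R ::= R this store]
this store R this store store ⇒ this store R store this store store   [R ::= R store]
this store R store this store store ⇒ this store R this store store this store store   [R ::= R this store]
this store R this store store this store store ⇒ this store R store this store store this store store   [R ::= R store]
this store R store this store store this store store ⇒ this store dog one one store this store store this store store   [R ::= dog one one]

S ⇒ this store R ⇒ this store R store ⇒ this store R this store store ⇒ this store R store this store store ⇒ this store R this store store this store store ⇒ this store R store this store store this store store ⇒ this store dog one one store this store store this store store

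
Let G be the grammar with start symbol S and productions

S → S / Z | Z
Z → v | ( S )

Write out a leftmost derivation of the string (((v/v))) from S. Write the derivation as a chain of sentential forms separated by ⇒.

S ⇒ Z ⇒ (S) ⇒ (Z) ⇒ ((S)) ⇒ ((Z)) ⇒ (((S))) ⇒ (((S/Z))) ⇒ (((Z/Z))) ⇒ (((v/Z))) ⇒ (((v/v)))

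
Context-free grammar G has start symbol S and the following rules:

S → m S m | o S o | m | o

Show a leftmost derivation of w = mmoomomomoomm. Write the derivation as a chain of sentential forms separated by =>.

S => mSm   [S → m S m]
mSm => mmSmm   [S → m S m]
mmSmm => mmoSomm   [S → o S o]
mmoSomm => mmooSoomm   [S → o S o]
mmooSoomm => mmoomSmoomm   [S → m S m]
mmoomSmoomm => mmoomoSomoomm   [S → o S o]
mmoomoSomoomm => mmoomomomoomm   [S → m]

S => mSm => mmSmm => mmoSomm => mmooSoomm => mmoomSmoomm => mmoomoSomoomm => mmoomomomoomm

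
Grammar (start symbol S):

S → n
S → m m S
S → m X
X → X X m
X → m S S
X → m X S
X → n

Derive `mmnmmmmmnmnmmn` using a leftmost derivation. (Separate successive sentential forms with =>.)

S => mX => mmXS => mmnS => mmnmmS => mmnmmmX => mmnmmmmXS => mmnmmmmmXSS => mmnmmmmmnSS => mmnmmmmmnmXS => mmnmmmmmnmnS => mmnmmmmmnmnmmS => mmnmmmmmnmnmmn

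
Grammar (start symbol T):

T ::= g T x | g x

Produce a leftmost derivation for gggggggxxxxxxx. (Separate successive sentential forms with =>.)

T => gTx => ggTxx => gggTxxx => ggggTxxxx => gggggTxxxxx => ggggggTxxxxxx => gggggggxxxxxxx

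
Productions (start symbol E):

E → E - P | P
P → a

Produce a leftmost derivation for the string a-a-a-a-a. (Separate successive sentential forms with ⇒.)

E⇒E-P⇒E-P-P⇒E-P-P-P⇒E-P-P-P-P⇒P-P-P-P-P⇒a-P-P-P-P⇒a-a-P-P-P⇒a-a-a-P-P⇒a-a-a-a-P⇒a-a-a-a-a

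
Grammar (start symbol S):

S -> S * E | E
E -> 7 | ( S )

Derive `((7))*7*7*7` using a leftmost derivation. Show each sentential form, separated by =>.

S => S*E => S*E*E => S*E*E*E => E*E*E*E => (S)*E*E*E => (E)*E*E*E => ((S))*E*E*E => ((E))*E*E*E => ((7))*E*E*E => ((7))*7*E*E => ((7))*7*7*E => ((7))*7*7*7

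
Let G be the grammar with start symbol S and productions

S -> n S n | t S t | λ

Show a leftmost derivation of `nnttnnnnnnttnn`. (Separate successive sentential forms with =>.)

S => nSn   [S -> n S n]
nSn => nnSnn   [S -> n S n]
nnSnn => nntStnn   [S -> t S t]
nntStnn => nnttSttnn   [S -> t S t]
nnttSttnn => nnttnSnttnn   [S -> n S n]
nnttnSnttnn => nnttnnSnnttnn   [S -> n S n]
nnttnnSnnttnn => nnttnnnSnnnttnn   [S -> n S n]
nnttnnnSnnnttnn => nnttnnnnnnttnn   [S -> λ]

S => nSn => nnSnn => nntStnn => nnttSttnn => nnttnSnttnn => nnttnnSnnttnn => nnttnnnSnnnttnn => nnttnnnnnnttnn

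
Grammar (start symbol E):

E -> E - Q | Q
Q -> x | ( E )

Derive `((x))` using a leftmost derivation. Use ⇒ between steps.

E ⇒ Q ⇒ (E) ⇒ (Q) ⇒ ((E)) ⇒ ((Q)) ⇒ ((x))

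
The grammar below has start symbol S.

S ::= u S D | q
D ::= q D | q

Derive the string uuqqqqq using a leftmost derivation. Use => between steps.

S => uSD => uuSDD => uuqDD => uuqqDD => uuqqqDD => uuqqqqD => uuqqqqq

S => uSD   [S ::= u S D]
uSD => uuSDD   [S ::= u S D]
uuSDD => uuqDD   [S ::= q]
uuqDD => uuqqDD   [D ::= q D]
uuqqDD => uuqqqDD   [D ::= q D]
uuqqqDD => uuqqqqD   [D ::= q]
uuqqqqD => uuqqqqq   [D ::= q]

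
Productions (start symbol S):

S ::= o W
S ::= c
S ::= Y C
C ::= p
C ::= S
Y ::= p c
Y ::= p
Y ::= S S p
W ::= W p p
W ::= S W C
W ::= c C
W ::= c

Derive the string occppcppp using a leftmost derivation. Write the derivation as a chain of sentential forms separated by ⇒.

S ⇒ oW ⇒ oWpp ⇒ oSWCpp ⇒ oYCWCpp ⇒ oSSpCWCpp ⇒ ocSpCWCpp ⇒ occpCWCpp ⇒ occppWCpp ⇒ occppcCpp ⇒ occppcppp

S ⇒ oW   [S ::= o W]
oW ⇒ oWpp   [W ::= W p p]
oWpp ⇒ oSWCpp   [W ::= S W C]
oSWCpp ⇒ oYCWCpp   [S ::= Y C]
oYCWCpp ⇒ oSSpCWCpp   [Y ::= S S p]
oSSpCWCpp ⇒ ocSpCWCpp   [S ::= c]
ocSpCWCpp ⇒ occpCWCpp   [S ::= c]
occpCWCpp ⇒ occppWCpp   [C ::= p]
occppWCpp ⇒ occppcCpp   [W ::= c]
occppcCpp ⇒ occppcppp   [C ::= p]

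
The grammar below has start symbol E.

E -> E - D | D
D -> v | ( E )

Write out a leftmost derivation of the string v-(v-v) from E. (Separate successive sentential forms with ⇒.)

E ⇒ E-D   [E -> E - D]
E-D ⇒ D-D   [E -> D]
D-D ⇒ v-D   [D -> v]
v-D ⇒ v-(E)   [D -> ( E )]
v-(E) ⇒ v-(E-D)   [E -> E - D]
v-(E-D) ⇒ v-(D-D)   [E -> D]
v-(D-D) ⇒ v-(v-D)   [D -> v]
v-(v-D) ⇒ v-(v-v)   [D -> v]

E⇒E-D⇒D-D⇒v-D⇒v-(E)⇒v-(E-D)⇒v-(D-D)⇒v-(v-D)⇒v-(v-v)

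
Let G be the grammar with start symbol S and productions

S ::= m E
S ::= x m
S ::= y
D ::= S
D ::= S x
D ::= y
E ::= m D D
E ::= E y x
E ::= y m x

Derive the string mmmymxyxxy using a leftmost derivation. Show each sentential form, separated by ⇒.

S ⇒ mE   [S ::= m E]
mE ⇒ mmDD   [E ::= m D D]
mmDD ⇒ mmSxD   [D ::= S x]
mmSxD ⇒ mmmExD   [S ::= m E]
mmmExD ⇒ mmmEyxxD   [E ::= E y x]
mmmEyxxD ⇒ mmmymxyxxD   [E ::= y m x]
mmmymxyxxD ⇒ mmmymxyxxS   [D ::= S]
mmmymxyxxS ⇒ mmmymxyxxy   [S ::= y]

S ⇒ mE ⇒ mmDD ⇒ mmSxD ⇒ mmmExD ⇒ mmmEyxxD ⇒ mmmymxyxxD ⇒ mmmymxyxxS ⇒ mmmymxyxxy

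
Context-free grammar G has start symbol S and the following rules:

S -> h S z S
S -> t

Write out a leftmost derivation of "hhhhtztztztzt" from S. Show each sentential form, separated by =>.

S => hSzS   [S -> h S z S]
hSzS => hhSzSzS   [S -> h S z S]
hhSzSzS => hhhSzSzSzS   [S -> h S z S]
hhhSzSzSzS => hhhhSzSzSzSzS   [S -> h S z S]
hhhhSzSzSzSzS => hhhhtzSzSzSzS   [S -> t]
hhhhtzSzSzSzS => hhhhtztzSzSzS   [S -> t]
hhhhtztzSzSzS => hhhhtztztzSzS   [S -> t]
hhhhtztztzSzS => hhhhtztztztzS   [S -> t]
hhhhtztztztzS => hhhhtztztztzt   [S -> t]

S => hSzS => hhSzSzS => hhhSzSzSzS => hhhhSzSzSzSzS => hhhhtzSzSzSzS => hhhhtztzSzSzS => hhhhtztztzSzS => hhhhtztztztzS => hhhhtztztztzt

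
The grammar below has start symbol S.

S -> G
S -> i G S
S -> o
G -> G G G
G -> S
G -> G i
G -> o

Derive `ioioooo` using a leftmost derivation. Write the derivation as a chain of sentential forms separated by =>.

S=>iGS=>ioS=>ioiGS=>ioiGGGS=>ioiSGGS=>ioioGGS=>ioiooGS=>ioioooS=>ioioooo

S => iGS   [S -> i G S]
iGS => ioS   [G -> o]
ioS => ioiGS   [S -> i G S]
ioiGS => ioiGGGS   [G -> G G G]
ioiGGGS => ioiSGGS   [G -> S]
ioiSGGS => ioioGGS   [S -> o]
ioioGGS => ioiooGS   [G -> o]
ioiooGS => ioioooS   [G -> o]
ioioooS => ioioooo   [S -> o]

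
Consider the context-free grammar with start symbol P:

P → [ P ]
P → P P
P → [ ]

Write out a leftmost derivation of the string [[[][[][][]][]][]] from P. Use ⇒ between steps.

P ⇒ [P] ⇒ [PP] ⇒ [[P]P] ⇒ [[PP]P] ⇒ [[PPP]P] ⇒ [[[]PP]P] ⇒ [[[][P]P]P] ⇒ [[[][PP]P]P] ⇒ [[[][PPP]P]P] ⇒ [[[][[]PP]P]P] ⇒ [[[][[][]P]P]P] ⇒ [[[][[][][]]P]P] ⇒ [[[][[][][]][]]P] ⇒ [[[][[][][]][]][]]

P ⇒ [P]   [P → [ P ]]
[P] ⇒ [PP]   [P → P P]
[PP] ⇒ [[P]P]   [P → [ P ]]
[[P]P] ⇒ [[PP]P]   [P → P P]
[[PP]P] ⇒ [[PPP]P]   [P → P P]
[[PPP]P] ⇒ [[[]PP]P]   [P → [ ]]
[[[]PP]P] ⇒ [[[][P]P]P]   [P → [ P ]]
[[[][P]P]P] ⇒ [[[][PP]P]P]   [P → P P]
[[[][PP]P]P] ⇒ [[[][PPP]P]P]   [P → P P]
[[[][PPP]P]P] ⇒ [[[][[]PP]P]P]   [P → [ ]]
[[[][[]PP]P]P] ⇒ [[[][[][]P]P]P]   [P → [ ]]
[[[][[][]P]P]P] ⇒ [[[][[][][]]P]P]   [P → [ ]]
[[[][[][][]]P]P] ⇒ [[[][[][][]][]]P]   [P → [ ]]
[[[][[][][]][]]P] ⇒ [[[][[][][]][]][]]   [P → [ ]]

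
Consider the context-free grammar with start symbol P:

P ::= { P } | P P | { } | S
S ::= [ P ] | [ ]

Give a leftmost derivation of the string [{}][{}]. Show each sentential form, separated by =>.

P => PP   [P ::= P P]
PP => SP   [P ::= S]
SP => [P]P   [S ::= [ P ]]
[P]P => [{}]P   [P ::= { }]
[{}]P => [{}]S   [P ::= S]
[{}]S => [{}][P]   [S ::= [ P ]]
[{}][P] => [{}][{}]   [P ::= { }]

P=>PP=>SP=>[P]P=>[{}]P=>[{}]S=>[{}][P]=>[{}][{}]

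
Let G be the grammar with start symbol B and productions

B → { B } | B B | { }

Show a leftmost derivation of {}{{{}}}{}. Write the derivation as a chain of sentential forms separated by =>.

B => BB   [B → B B]
BB => BBB   [B → B B]
BBB => {}BB   [B → { }]
{}BB => {}{B}B   [B → { B }]
{}{B}B => {}{{B}}B   [B → { B }]
{}{{B}}B => {}{{{}}}B   [B → { }]
{}{{{}}}B => {}{{{}}}{}   [B → { }]

B => BB => BBB => {}BB => {}{B}B => {}{{B}}B => {}{{{}}}B => {}{{{}}}{}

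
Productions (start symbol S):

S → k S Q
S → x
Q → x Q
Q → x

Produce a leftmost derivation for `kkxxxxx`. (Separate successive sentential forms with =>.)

S => kSQ => kkSQQ => kkxQQ => kkxxQQ => kkxxxQ => kkxxxxQ => kkxxxxx

S => kSQ   [S → k S Q]
kSQ => kkSQQ   [S → k S Q]
kkSQQ => kkxQQ   [S → x]
kkxQQ => kkxxQQ   [Q → x Q]
kkxxQQ => kkxxxQ   [Q → x]
kkxxxQ => kkxxxxQ   [Q → x Q]
kkxxxxQ => kkxxxxx   [Q → x]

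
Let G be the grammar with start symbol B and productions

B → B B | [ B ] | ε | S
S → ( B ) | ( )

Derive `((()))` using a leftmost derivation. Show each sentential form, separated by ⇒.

B ⇒ BB ⇒ SB ⇒ (B)B ⇒ (BB)B ⇒ (SB)B ⇒ ((B)B)B ⇒ ((S)B)B ⇒ ((())B)B ⇒ ((()))B ⇒ ((()))

B ⇒ BB   [B → B B]
BB ⇒ SB   [B → S]
SB ⇒ (B)B   [S → ( B )]
(B)B ⇒ (BB)B   [B → B B]
(BB)B ⇒ (SB)B   [B → S]
(SB)B ⇒ ((B)B)B   [S → ( B )]
((B)B)B ⇒ ((S)B)B   [B → S]
((S)B)B ⇒ ((())B)B   [S → ( )]
((())B)B ⇒ ((()))B   [B → ε]
((()))B ⇒ ((()))   [B → ε]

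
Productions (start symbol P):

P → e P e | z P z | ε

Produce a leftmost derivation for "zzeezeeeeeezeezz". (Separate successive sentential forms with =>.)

P => zPz => zzPzz => zzePezz => zzeePeezz => zzeezPzeezz => zzeezePezeezz => zzeezeePeezeezz => zzeezeeePeeezeezz => zzeezeeeeeezeezz

P => zPz   [P → z P z]
zPz => zzPzz   [P → z P z]
zzPzz => zzePezz   [P → e P e]
zzePezz => zzeePeezz   [P → e P e]
zzeePeezz => zzeezPzeezz   [P → z P z]
zzeezPzeezz => zzeezePezeezz   [P → e P e]
zzeezePezeezz => zzeezeePeezeezz   [P → e P e]
zzeezeePeezeezz => zzeezeeePeeezeezz   [P → e P e]
zzeezeeePeeezeezz => zzeezeeeeeezeezz   [P → ε]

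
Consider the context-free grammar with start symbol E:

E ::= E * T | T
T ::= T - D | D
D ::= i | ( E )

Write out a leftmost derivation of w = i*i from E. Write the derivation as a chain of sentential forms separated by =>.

E => E*T => T*T => D*T => i*T => i*D => i*i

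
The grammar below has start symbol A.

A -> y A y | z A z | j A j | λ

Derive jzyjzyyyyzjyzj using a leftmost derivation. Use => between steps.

A => jAj => jzAzj => jzyAyzj => jzyjAjyzj => jzyjzAzjyzj => jzyjzyAyzjyzj => jzyjzyyAyyzjyzj => jzyjzyyyyzjyzj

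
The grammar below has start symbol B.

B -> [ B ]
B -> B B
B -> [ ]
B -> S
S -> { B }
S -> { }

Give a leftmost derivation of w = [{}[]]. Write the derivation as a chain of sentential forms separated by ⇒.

B ⇒ [B] ⇒ [BB] ⇒ [SB] ⇒ [{}B] ⇒ [{}[]]

B ⇒ [B]   [B -> [ B ]]
[B] ⇒ [BB]   [B -> B B]
[BB] ⇒ [SB]   [B -> S]
[SB] ⇒ [{}B]   [S -> { }]
[{}B] ⇒ [{}[]]   [B -> [ ]]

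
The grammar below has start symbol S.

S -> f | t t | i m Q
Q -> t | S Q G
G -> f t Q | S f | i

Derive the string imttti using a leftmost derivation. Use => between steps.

S => imQ => imSQG => imttQG => imtttG => imttti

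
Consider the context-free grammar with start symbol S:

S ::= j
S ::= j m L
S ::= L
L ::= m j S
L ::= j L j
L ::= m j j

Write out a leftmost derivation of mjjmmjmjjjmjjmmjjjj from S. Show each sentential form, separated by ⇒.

S⇒L⇒mjS⇒mjjmL⇒mjjmmjS⇒mjjmmjL⇒mjjmmjmjS⇒mjjmmjmjL⇒mjjmmjmjjLj⇒mjjmmjmjjjLjj⇒mjjmmjmjjjmjSjj⇒mjjmmjmjjjmjjmLjj⇒mjjmmjmjjjmjjmmjjjj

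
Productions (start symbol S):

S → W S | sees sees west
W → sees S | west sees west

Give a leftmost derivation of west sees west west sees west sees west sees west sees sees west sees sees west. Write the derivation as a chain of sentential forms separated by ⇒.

S ⇒ W S ⇒ west sees west S ⇒ west sees west W S ⇒ west sees west west sees west S ⇒ west sees west west sees west W S ⇒ west sees west west sees west sees S S ⇒ west sees west west sees west sees W S S ⇒ west sees west west sees west sees west sees west S S ⇒ west sees west west sees west sees west sees west sees sees west S ⇒ west sees west west sees west sees west sees west sees sees west sees sees west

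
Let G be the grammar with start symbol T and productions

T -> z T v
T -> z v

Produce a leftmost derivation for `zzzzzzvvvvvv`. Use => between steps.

T=>zTv=>zzTvv=>zzzTvvv=>zzzzTvvvv=>zzzzzTvvvvv=>zzzzzzvvvvvv

T => zTv   [T -> z T v]
zTv => zzTvv   [T -> z T v]
zzTvv => zzzTvvv   [T -> z T v]
zzzTvvv => zzzzTvvvv   [T -> z T v]
zzzzTvvvv => zzzzzTvvvvv   [T -> z T v]
zzzzzTvvvvv => zzzzzzvvvvvv   [T -> z v]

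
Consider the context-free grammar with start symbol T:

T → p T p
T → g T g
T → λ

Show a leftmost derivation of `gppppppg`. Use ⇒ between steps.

T ⇒ gTg ⇒ gpTpg ⇒ gppTppg ⇒ gpppTpppg ⇒ gppppppg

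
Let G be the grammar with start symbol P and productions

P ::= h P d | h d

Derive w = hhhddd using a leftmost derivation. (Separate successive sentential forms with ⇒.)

P ⇒ hPd   [P ::= h P d]
hPd ⇒ hhPdd   [P ::= h P d]
hhPdd ⇒ hhhddd   [P ::= h d]

P ⇒ hPd ⇒ hhPdd ⇒ hhhddd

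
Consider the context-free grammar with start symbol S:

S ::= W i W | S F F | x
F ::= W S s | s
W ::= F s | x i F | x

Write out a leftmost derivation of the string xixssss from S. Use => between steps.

S => SFF => SFFFF => WiWFFFF => xiWFFFF => xixFFFF => xixsFFF => xixssFF => xixsssF => xixssss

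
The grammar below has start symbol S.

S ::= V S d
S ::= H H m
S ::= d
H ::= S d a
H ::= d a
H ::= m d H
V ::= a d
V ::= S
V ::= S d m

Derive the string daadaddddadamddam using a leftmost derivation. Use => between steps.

S => HHm => daHm => daSdam => daVSddam => daadSddam => daadHHmddam => daadSdaHmddam => daadVSddaHmddam => daadadSddaHmddam => daadaddddaHmddam => daadaddddadamddam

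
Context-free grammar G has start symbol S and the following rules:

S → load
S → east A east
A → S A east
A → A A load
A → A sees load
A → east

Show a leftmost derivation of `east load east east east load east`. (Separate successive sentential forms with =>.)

S => east A east   [S → east A east]
east A east => east A A load east   [A → A A load]
east A A load east => east S A east A load east   [A → S A east]
east S A east A load east => east load A east A load east   [S → load]
east load A east A load east => east load east east A load east   [A → east]
east load east east A load east => east load east east east load east   [A → east]

S => east A east => east A A load east => east S A east A load east => east load A east A load east => east load east east A load east => east load east east east load east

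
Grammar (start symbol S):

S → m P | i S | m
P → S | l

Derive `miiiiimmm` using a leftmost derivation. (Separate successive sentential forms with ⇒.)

S ⇒ mP ⇒ mS ⇒ miS ⇒ miiS ⇒ miiiS ⇒ miiiiS ⇒ miiiiiS ⇒ miiiiimP ⇒ miiiiimS ⇒ miiiiimmP ⇒ miiiiimmS ⇒ miiiiimmm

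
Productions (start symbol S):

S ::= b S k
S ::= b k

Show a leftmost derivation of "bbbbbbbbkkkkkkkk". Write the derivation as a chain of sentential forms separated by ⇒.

S ⇒ bSk   [S ::= b S k]
bSk ⇒ bbSkk   [S ::= b S k]
bbSkk ⇒ bbbSkkk   [S ::= b S k]
bbbSkkk ⇒ bbbbSkkkk   [S ::= b S k]
bbbbSkkkk ⇒ bbbbbSkkkkk   [S ::= b S k]
bbbbbSkkkkk ⇒ bbbbbbSkkkkkk   [S ::= b S k]
bbbbbbSkkkkkk ⇒ bbbbbbbSkkkkkkk   [S ::= b S k]
bbbbbbbSkkkkkkk ⇒ bbbbbbbbkkkkkkkk   [S ::= b k]

S⇒bSk⇒bbSkk⇒bbbSkkk⇒bbbbSkkkk⇒bbbbbSkkkkk⇒bbbbbbSkkkkkk⇒bbbbbbbSkkkkkkk⇒bbbbbbbbkkkkkkkk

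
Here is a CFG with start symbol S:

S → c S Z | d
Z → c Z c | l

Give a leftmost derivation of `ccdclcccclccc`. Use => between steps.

S => cSZ => ccSZZ => ccdZZ => ccdcZcZ => ccdclcZ => ccdclccZc => ccdclcccZcc => ccdclccccZccc => ccdclcccclccc

S => cSZ   [S → c S Z]
cSZ => ccSZZ   [S → c S Z]
ccSZZ => ccdZZ   [S → d]
ccdZZ => ccdcZcZ   [Z → c Z c]
ccdcZcZ => ccdclcZ   [Z → l]
ccdclcZ => ccdclccZc   [Z → c Z c]
ccdclccZc => ccdclcccZcc   [Z → c Z c]
ccdclcccZcc => ccdclccccZccc   [Z → c Z c]
ccdclccccZccc => ccdclcccclccc   [Z → l]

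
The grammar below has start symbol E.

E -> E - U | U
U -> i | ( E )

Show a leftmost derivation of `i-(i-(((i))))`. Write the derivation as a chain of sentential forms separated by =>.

E=>E-U=>U-U=>i-U=>i-(E)=>i-(E-U)=>i-(U-U)=>i-(i-U)=>i-(i-(E))=>i-(i-(U))=>i-(i-((E)))=>i-(i-((U)))=>i-(i-(((E))))=>i-(i-(((U))))=>i-(i-(((i))))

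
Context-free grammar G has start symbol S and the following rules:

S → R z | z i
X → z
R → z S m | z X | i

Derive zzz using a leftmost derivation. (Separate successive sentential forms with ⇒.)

S ⇒ Rz ⇒ zXz ⇒ zzz

S ⇒ Rz   [S → R z]
Rz ⇒ zXz   [R → z X]
zXz ⇒ zzz   [X → z]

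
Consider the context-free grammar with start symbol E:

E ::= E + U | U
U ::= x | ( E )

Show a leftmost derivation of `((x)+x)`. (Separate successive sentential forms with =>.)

E => U   [E ::= U]
U => (E)   [U ::= ( E )]
(E) => (E+U)   [E ::= E + U]
(E+U) => (U+U)   [E ::= U]
(U+U) => ((E)+U)   [U ::= ( E )]
((E)+U) => ((U)+U)   [E ::= U]
((U)+U) => ((x)+U)   [U ::= x]
((x)+U) => ((x)+x)   [U ::= x]

E => U => (E) => (E+U) => (U+U) => ((E)+U) => ((U)+U) => ((x)+U) => ((x)+x)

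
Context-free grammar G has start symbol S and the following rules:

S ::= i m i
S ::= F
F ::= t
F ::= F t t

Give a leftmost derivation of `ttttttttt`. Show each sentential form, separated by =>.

S => F => Ftt => Ftttt => Ftttttt => Ftttttttt => ttttttttt

S => F   [S ::= F]
F => Ftt   [F ::= F t t]
Ftt => Ftttt   [F ::= F t t]
Ftttt => Ftttttt   [F ::= F t t]
Ftttttt => Ftttttttt   [F ::= F t t]
Ftttttttt => ttttttttt   [F ::= t]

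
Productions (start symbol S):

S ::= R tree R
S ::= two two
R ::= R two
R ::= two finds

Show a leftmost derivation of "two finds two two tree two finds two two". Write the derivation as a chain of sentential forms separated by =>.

S => R tree R   [S ::= R tree R]
R tree R => R two tree R   [R ::= R two]
R two tree R => R two two tree R   [R ::= R two]
R two two tree R => two finds two two tree R   [R ::= two finds]
two finds two two tree R => two finds two two tree R two   [R ::= R two]
two finds two two tree R two => two finds two two tree R two two   [R ::= R two]
two finds two two tree R two two => two finds two two tree two finds two two   [R ::= two finds]

S => R tree R => R two tree R => R two two tree R => two finds two two tree R => two finds two two tree R two => two finds two two tree R two two => two finds two two tree two finds two two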